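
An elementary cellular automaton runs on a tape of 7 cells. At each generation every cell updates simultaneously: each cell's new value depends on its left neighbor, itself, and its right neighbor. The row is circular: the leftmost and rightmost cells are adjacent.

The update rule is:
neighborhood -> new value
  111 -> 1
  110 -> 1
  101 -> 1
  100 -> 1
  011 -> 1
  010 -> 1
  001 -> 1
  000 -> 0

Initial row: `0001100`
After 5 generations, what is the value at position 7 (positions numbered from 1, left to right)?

0011110
0111111
1111111
1111111  (fixed point — unchanged through generation 5)
position 7 holds 1

1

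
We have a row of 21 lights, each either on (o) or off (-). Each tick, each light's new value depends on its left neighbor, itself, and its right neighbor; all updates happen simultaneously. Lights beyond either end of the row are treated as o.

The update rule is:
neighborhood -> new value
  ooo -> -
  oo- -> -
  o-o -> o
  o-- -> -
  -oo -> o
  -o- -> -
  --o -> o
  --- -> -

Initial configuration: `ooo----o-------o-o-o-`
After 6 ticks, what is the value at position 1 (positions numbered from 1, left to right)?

-

tick 1: ------o-------o-o-o-o
tick 2: -----o-------o-o-o-oo
tick 3: ----o-------o-o-o-oo-
tick 4: ---o-------o-o-o-oo-o
tick 5: --o-------o-o-o-oo-oo
tick 6: -o-------o-o-o-oo-oo-
position 1 holds -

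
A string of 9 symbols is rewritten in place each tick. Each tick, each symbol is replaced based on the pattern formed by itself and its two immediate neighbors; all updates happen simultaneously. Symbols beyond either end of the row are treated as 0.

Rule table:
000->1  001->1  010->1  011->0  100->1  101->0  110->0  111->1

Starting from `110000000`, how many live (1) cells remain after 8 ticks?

tick 1: 001111111
tick 2: 110111110
tick 3: 000011101
tick 4: 111101001
tick 5: 011001111
tick 6: 100110110
tick 7: 111000001
tick 8: 010111111
count of 1: 7

7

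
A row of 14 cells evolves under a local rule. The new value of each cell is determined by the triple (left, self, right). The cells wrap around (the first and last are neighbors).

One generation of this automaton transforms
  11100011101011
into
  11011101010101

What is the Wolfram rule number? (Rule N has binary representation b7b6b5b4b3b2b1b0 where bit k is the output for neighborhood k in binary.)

179

position 0: 111 → 1  (bit 7 = 1)
position 2: 110 → 0  (bit 6 = 0)
position 9: 101 → 1  (bit 5 = 1)
position 3: 100 → 1  (bit 4 = 1)
position 6: 011 → 0  (bit 3 = 0)
position 10: 010 → 0  (bit 2 = 0)
position 5: 001 → 1  (bit 1 = 1)
position 4: 000 → 1  (bit 0 = 1)
bits b7..b0 = 10110011 = 179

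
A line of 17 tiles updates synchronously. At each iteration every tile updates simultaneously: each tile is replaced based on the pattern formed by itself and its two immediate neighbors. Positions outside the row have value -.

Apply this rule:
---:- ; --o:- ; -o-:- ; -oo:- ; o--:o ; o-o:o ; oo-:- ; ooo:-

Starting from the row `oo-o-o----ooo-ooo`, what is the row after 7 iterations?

--------o-o-o----

iteration 1: --o-o-o------o---
iteration 2: ---o-o-o------o--
iteration 3: ----o-o-o------o-
iteration 4: -----o-o-o------o
iteration 5: ------o-o-o------
iteration 6: -------o-o-o-----
iteration 7: --------o-o-o----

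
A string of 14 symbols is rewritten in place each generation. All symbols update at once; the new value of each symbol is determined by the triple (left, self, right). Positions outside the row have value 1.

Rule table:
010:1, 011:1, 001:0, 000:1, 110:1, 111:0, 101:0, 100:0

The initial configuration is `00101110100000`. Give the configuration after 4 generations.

00101010101110
00101010101010
00101010101010  (fixed point — unchanged through generation 4)

00101010101010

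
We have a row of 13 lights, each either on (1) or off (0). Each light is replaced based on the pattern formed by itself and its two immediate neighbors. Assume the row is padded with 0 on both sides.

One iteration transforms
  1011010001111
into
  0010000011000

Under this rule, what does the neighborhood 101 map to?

At position 1 the neighborhood is 101; the next row has 0 there.

0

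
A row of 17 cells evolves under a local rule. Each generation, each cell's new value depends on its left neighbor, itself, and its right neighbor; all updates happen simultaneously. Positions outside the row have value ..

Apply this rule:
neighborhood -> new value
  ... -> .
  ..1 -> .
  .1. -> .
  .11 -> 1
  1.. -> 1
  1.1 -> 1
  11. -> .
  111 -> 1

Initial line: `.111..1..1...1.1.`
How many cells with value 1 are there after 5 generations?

5

.11.1..1..1...1.1
.1.1.1..1..1...1.
..1.1.1..1..1...1
...1.1.1..1..1...
....1.1.1..1..1..
count of 1: 5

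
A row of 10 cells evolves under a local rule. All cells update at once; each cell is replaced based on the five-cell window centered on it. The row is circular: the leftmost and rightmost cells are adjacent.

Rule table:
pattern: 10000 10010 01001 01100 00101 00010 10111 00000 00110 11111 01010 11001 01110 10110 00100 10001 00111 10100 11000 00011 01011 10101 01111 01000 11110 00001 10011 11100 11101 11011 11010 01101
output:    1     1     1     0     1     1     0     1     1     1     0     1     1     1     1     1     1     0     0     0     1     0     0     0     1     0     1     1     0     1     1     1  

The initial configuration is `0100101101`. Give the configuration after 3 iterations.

0001001101

iteration 1: 0011111110
iteration 2: 1010111110
iteration 3: 0001001101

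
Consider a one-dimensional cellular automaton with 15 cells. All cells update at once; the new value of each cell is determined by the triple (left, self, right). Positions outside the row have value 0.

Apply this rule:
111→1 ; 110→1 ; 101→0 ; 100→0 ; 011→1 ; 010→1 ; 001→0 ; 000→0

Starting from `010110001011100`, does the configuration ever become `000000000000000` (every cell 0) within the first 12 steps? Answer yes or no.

no

step 1: 010110001011100  (fixed point — unchanged through step 12)
step 12 is 010110001011100, still not uniform 0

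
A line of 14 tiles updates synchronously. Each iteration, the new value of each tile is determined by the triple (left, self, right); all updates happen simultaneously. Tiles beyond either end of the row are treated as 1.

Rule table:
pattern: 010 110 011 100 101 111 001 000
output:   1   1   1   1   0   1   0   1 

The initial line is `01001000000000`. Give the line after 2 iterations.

iteration 1: 01101111111110
iteration 2: 01101111111110

01101111111110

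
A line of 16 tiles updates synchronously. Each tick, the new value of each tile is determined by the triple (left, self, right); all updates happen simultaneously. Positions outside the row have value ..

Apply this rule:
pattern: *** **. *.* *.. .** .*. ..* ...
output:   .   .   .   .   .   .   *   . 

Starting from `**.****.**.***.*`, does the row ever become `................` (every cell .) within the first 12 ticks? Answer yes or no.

yes

tick 1: ................
all cells are . at tick 1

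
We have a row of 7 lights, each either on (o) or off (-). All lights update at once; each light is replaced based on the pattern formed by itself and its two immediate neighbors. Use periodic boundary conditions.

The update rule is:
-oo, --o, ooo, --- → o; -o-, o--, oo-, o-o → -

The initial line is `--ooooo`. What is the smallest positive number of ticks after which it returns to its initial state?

7

-ooooo-
ooooo--
oooo--o
ooo--oo
oo--ooo
o--oooo
--ooooo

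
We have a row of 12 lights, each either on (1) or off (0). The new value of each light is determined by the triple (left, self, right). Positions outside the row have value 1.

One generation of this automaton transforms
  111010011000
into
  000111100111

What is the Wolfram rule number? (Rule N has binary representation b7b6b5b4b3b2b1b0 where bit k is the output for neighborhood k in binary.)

position 0: 111 → 0  (bit 7 = 0)
position 2: 110 → 0  (bit 6 = 0)
position 3: 101 → 1  (bit 5 = 1)
position 5: 100 → 1  (bit 4 = 1)
position 7: 011 → 0  (bit 3 = 0)
position 4: 010 → 1  (bit 2 = 1)
position 6: 001 → 1  (bit 1 = 1)
position 10: 000 → 1  (bit 0 = 1)
bits b7..b0 = 00110111 = 55

55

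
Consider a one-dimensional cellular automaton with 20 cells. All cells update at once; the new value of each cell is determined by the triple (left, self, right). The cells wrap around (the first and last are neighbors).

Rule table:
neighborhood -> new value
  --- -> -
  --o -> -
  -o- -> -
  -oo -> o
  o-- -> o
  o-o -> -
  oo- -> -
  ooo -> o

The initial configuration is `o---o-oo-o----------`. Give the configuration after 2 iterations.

--o----o---o--------

-o----o---o---------
--o----o---o--------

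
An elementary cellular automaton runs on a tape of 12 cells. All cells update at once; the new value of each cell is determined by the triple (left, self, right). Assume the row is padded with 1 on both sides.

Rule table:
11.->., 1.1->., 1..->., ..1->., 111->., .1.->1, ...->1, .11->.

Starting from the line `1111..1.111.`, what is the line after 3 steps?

......1.....
.1111.1.111.
......1.....

......1.....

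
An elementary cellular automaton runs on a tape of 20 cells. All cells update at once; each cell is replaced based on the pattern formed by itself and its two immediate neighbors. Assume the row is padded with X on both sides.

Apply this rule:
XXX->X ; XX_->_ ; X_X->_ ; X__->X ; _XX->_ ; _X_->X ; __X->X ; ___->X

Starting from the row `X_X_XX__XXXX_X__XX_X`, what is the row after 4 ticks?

__X___XX_XX__XXX____
XXXXXX_____XX_X_XXXX
XXXXX_XXXXX___X__XXX
XXXX___XXX_XXXXXX_XX

XXXX___XXX_XXXXXX_XX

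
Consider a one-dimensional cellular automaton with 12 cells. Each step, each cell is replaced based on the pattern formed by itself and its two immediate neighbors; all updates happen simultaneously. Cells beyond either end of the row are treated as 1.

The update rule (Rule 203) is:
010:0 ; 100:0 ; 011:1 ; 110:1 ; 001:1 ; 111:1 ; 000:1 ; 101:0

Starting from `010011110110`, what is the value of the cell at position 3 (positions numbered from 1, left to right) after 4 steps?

1

000111110110
011111110110
011111110110  (fixed point — unchanged through step 4)
position 3 holds 1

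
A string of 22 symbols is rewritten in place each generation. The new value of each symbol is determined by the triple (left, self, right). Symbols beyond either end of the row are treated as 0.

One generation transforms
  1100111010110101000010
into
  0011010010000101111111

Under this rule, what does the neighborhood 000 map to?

1

At position 17 the neighborhood is 000; the next row has 1 there.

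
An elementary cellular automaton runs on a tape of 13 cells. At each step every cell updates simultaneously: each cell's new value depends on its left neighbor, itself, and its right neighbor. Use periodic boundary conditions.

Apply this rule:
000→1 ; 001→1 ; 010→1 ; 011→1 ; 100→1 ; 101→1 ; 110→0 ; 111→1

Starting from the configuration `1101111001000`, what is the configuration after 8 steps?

1111111011110

1011110111111
0111101111111
1111011111110
1110111111101
1101111111011
1011111110111
0111111101111
1111111011110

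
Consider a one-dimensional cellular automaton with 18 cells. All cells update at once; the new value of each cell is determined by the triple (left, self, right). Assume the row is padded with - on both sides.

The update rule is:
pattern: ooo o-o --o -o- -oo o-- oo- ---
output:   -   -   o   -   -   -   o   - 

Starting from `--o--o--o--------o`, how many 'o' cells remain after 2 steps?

-o--o--o--------o-
o--o--o--------o--
count of o: 4

4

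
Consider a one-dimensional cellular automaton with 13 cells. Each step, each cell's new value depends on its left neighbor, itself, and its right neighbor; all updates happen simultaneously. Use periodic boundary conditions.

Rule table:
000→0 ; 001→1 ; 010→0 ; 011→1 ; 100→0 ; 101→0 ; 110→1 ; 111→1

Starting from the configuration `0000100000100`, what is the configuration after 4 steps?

1000001000000

0001000001000
0010000010000
0100000100000
1000001000000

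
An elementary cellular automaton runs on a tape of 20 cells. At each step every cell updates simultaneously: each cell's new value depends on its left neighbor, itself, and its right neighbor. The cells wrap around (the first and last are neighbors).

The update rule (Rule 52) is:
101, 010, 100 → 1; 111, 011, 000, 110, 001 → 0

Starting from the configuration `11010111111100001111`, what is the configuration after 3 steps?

00000110000000100000

step 1: 00111000000010000000
step 2: 00000100000011000000
step 3: 00000110000000100000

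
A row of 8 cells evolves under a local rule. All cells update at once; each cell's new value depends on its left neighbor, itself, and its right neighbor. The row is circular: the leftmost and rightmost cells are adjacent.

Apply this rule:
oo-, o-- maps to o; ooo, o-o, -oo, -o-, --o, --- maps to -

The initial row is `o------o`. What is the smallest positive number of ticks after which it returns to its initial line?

8

oo------
-oo-----
--oo----
---oo---
----oo--
-----oo-
------oo
o------o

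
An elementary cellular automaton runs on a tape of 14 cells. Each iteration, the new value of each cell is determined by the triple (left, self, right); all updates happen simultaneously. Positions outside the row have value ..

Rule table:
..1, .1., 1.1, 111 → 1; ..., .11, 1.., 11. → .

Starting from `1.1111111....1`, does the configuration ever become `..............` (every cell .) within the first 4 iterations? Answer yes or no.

11.11111....11
..1.111....1..
.111.1....11..
1.1.11...1....
iteration 4 is 1.1.11...1...., still not uniform .

no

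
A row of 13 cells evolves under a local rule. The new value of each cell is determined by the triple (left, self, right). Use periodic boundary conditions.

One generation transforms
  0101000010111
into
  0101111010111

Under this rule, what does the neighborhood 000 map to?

1

At position 5 the neighborhood is 000; the next row has 1 there.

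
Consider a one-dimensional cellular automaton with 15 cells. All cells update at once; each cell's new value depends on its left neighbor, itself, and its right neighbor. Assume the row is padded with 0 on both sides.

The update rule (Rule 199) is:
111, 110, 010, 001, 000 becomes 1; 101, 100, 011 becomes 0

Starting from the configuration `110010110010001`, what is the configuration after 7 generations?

010110010110111
110010110010011
010110010110101
110010110010101
010110010110101  (repeats generation 3; period 2)
generation 7: 010110010110101

010110010110101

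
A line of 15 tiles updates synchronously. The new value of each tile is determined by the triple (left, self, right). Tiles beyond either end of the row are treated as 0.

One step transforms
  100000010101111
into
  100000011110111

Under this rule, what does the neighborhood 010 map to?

At position 0 the neighborhood is 010; the next row has 1 there.

1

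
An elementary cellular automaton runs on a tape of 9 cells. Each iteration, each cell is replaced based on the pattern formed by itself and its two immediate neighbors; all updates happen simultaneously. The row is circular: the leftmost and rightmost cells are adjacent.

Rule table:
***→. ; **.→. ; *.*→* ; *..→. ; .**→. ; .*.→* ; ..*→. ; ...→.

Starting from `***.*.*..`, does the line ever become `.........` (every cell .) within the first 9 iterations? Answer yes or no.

...****..
.........
all cells are . at iteration 2

yes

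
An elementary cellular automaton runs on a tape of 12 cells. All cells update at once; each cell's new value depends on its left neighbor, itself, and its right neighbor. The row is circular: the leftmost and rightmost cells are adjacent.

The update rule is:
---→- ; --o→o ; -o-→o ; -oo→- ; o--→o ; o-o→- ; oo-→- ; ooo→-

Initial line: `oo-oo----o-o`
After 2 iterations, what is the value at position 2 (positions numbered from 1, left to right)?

-----o--oo--
----oooo--o-
position 2 holds -

-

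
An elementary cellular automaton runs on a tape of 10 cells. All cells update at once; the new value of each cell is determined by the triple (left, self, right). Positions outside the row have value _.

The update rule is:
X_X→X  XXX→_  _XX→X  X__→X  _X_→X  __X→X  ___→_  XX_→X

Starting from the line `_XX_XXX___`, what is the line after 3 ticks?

tick 1: XXXXX_XX__
tick 2: X___XXXXX_
tick 3: XX_XX___XX

XX_XX___XX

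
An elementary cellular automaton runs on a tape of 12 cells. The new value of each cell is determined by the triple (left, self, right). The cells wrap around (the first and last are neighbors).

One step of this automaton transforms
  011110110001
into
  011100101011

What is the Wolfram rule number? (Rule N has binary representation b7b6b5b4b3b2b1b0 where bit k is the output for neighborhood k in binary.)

158

position 2: 111 → 1  (bit 7 = 1)
position 4: 110 → 0  (bit 6 = 0)
position 0: 101 → 0  (bit 5 = 0)
position 8: 100 → 1  (bit 4 = 1)
position 1: 011 → 1  (bit 3 = 1)
position 11: 010 → 1  (bit 2 = 1)
position 10: 001 → 1  (bit 1 = 1)
position 9: 000 → 0  (bit 0 = 0)
bits b7..b0 = 10011110 = 158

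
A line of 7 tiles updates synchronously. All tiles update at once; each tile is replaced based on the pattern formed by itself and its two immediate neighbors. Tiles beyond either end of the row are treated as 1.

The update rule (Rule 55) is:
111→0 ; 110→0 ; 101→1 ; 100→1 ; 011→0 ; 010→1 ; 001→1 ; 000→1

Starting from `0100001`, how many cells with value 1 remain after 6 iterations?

1111110
0000001
1111110  (repeats iteration 1; period 2)
iteration 6: 0000001
count of 1: 1

1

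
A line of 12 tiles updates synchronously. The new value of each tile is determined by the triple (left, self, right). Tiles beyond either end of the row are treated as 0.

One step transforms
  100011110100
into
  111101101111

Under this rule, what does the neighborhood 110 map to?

0

At position 7 the neighborhood is 110; the next row has 0 there.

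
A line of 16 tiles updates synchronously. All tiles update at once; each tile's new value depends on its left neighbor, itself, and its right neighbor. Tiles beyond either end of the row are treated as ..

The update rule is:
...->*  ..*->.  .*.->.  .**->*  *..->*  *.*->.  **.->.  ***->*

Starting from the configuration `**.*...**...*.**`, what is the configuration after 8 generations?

*...**.*.**...*.
.**.*....*.**..*
.*...***...*.*..
..**.**.**....**
*.*..*..*.***.*.
...*..*...**...*
**..*..**.*.**..
*.*..*.*....*.**

*.*..*.*....*.**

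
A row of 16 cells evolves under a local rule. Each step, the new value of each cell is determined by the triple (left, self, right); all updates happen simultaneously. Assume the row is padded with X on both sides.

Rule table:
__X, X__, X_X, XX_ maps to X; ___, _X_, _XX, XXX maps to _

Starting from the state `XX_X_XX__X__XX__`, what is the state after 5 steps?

_XX_X_XXX_XX_XXX
X_XX_X__XX_XX___
XX_XX_XX_XX_XX_X
_XX_XX_XX_XX_XX_
X_XX_XX_XX_XX_XX

X_XX_XX_XX_XX_XX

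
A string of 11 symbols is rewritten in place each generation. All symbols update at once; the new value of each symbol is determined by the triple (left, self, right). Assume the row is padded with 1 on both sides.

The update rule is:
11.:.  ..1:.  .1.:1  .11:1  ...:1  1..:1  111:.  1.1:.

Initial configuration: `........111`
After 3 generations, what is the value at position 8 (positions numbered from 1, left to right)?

1111111.1..
........11.
1111111.1..
position 8 holds .

.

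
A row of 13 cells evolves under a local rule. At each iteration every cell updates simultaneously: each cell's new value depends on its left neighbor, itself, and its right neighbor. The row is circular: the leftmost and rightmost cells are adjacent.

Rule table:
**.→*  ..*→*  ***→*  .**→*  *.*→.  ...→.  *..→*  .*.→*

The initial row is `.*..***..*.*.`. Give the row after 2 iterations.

**********.**
**********.**

**********.**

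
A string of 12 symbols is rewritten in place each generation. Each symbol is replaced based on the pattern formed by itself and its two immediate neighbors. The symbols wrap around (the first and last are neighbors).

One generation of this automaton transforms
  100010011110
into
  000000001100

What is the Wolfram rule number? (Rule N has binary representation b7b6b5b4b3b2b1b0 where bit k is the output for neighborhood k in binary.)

128

position 8: 111 → 1  (bit 7 = 1)
position 10: 110 → 0  (bit 6 = 0)
position 11: 101 → 0  (bit 5 = 0)
position 1: 100 → 0  (bit 4 = 0)
position 7: 011 → 0  (bit 3 = 0)
position 0: 010 → 0  (bit 2 = 0)
position 3: 001 → 0  (bit 1 = 0)
position 2: 000 → 0  (bit 0 = 0)
bits b7..b0 = 10000000 = 128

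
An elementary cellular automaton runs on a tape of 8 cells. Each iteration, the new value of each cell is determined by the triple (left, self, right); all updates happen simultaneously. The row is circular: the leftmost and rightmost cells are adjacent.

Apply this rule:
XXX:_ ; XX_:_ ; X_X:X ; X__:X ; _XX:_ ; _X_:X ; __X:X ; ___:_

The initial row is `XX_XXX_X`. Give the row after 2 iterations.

_XXX_XXX

__X___X_
_XXX_XXX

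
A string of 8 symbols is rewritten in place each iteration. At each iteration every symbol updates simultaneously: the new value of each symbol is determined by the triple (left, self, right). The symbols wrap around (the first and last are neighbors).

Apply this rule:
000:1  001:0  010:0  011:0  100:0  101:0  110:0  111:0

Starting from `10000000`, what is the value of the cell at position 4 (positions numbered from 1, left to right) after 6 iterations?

iteration 1: 00111110
iteration 2: 10000000  (repeats iteration 0; period 2)
iteration 6: 10000000
position 4 holds 0

0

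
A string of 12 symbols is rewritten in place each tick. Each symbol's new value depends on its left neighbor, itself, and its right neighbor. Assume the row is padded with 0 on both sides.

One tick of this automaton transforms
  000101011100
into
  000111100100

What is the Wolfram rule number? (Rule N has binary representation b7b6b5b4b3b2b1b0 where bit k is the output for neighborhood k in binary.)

100

position 8: 111 → 0  (bit 7 = 0)
position 9: 110 → 1  (bit 6 = 1)
position 4: 101 → 1  (bit 5 = 1)
position 10: 100 → 0  (bit 4 = 0)
position 7: 011 → 0  (bit 3 = 0)
position 3: 010 → 1  (bit 2 = 1)
position 2: 001 → 0  (bit 1 = 0)
position 0: 000 → 0  (bit 0 = 0)
bits b7..b0 = 01100100 = 100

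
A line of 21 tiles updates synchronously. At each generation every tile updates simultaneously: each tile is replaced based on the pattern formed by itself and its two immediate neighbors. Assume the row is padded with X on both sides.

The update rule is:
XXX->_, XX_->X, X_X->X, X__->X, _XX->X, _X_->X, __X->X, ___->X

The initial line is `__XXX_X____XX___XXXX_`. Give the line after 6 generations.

__XXX___________XXXX_

XXX_XXXXXXXXXXXXX__XX
__XXX___________XXXX_
XXX_XXXXXXXXXXXXX__XX  (repeats generation 1; period 2)
generation 6: __XXX___________XXXX_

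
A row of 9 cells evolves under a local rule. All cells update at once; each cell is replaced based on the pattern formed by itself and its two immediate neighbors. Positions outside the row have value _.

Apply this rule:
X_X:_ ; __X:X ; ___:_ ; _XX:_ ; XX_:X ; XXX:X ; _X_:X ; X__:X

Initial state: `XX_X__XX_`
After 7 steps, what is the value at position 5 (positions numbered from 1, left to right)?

_

step 1: _X_XXX_XX
step 2: XX__XX__X
step 3: _XXX_XXXX
step 4: X_XX__XXX
step 5: X__XXX_XX
step 6: XXX_XX__X
step 7: _XX__XXXX
position 5 holds _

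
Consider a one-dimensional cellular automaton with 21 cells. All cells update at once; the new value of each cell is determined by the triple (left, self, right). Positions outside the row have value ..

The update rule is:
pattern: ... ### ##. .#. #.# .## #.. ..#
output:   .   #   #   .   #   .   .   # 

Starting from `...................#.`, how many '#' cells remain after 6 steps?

step 1: ..................#..
step 2: .................#...
step 3: ................#....
step 4: ...............#.....
step 5: ..............#......
step 6: .............#.......
count of #: 1

1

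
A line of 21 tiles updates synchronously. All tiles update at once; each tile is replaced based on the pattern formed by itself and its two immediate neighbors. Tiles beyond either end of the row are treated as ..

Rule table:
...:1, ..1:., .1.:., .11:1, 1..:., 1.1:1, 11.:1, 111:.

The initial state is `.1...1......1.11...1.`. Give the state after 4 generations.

111.....11111.1.1..11

generation 1: ...1...1111..111.1...
generation 2: 11...1.1..1..1.11..11
generation 3: 11.1..1.......111..11
generation 4: 111.....11111.1.1..11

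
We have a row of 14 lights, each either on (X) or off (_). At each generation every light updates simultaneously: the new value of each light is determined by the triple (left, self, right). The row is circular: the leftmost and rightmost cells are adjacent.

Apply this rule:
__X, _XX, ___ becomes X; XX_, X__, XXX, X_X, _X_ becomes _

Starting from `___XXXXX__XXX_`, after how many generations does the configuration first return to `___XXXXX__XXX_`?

XXXX_____XX___
X____XXXXX__XX
__XXXX_____XX_
XXX____XXXXX__
X___XXXX_____X
__XXX____XXXXX
_XX___XXXX____
XX__XXX____XXX
___XX___XXXX__
XXXX__XXX____X
_____XX___XXXX
_XXXXX__XXX___
XX_____XX___XX
___XXXXX__XXX_

14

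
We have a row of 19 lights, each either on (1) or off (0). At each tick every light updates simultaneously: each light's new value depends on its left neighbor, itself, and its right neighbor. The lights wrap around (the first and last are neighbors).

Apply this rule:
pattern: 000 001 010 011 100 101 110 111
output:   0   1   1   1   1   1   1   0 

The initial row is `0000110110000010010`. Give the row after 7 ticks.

1111100011111000000

0001111111000111111
1011000001101100001
1111100011111110011
0000110110000011110
0001111111000110011
1011000001101111111
1111100011111000000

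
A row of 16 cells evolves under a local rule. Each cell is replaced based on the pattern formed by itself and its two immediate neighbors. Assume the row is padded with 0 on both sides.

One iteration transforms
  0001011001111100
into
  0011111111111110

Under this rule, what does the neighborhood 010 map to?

1

At position 3 the neighborhood is 010; the next row has 1 there.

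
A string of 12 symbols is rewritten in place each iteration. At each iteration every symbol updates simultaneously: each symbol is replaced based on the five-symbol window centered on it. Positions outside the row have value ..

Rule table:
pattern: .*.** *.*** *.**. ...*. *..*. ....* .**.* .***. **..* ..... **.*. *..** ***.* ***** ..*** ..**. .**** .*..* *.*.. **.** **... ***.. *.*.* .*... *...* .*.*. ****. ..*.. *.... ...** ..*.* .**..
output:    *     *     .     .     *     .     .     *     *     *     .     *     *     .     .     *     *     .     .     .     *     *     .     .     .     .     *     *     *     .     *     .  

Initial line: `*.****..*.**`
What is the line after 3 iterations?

.*.***...***

iteration 1: **********..
iteration 2: .*......****
iteration 3: .*.***...***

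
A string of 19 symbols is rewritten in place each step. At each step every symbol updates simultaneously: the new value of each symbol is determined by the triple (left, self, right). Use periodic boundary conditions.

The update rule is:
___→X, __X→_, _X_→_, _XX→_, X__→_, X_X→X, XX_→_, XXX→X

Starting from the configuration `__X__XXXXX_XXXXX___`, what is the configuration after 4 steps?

XX___XX__X_X______X

X_____XXX_X_XXX__XX
__XXX__X_X_X_X____X
___X____X_X_X__XX__
XX___XX__X_X______X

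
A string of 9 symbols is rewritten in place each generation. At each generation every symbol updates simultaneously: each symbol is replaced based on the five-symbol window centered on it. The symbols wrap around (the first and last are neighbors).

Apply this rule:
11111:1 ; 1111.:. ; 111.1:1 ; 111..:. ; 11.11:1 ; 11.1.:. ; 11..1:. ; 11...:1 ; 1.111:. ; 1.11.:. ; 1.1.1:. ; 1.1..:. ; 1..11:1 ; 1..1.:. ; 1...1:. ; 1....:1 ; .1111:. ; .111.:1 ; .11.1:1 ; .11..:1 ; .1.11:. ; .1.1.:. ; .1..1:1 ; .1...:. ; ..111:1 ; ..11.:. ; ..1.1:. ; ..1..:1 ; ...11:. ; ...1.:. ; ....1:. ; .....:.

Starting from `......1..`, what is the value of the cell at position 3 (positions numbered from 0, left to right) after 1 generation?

......1.1
position 3 holds .

.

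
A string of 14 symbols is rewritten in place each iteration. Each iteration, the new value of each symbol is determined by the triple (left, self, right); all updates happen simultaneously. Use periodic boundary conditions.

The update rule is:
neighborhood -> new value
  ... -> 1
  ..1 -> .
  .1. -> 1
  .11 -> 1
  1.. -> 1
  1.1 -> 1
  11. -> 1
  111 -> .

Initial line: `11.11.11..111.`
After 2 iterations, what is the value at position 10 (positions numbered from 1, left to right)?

111111111.1.11
........11111.
position 10 holds 1

1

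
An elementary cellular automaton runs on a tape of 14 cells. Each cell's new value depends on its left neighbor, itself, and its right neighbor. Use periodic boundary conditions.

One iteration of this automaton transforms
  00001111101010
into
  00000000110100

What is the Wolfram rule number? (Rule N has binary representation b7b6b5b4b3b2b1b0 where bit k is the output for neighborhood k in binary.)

96

position 5: 111 → 0  (bit 7 = 0)
position 8: 110 → 1  (bit 6 = 1)
position 9: 101 → 1  (bit 5 = 1)
position 13: 100 → 0  (bit 4 = 0)
position 4: 011 → 0  (bit 3 = 0)
position 10: 010 → 0  (bit 2 = 0)
position 3: 001 → 0  (bit 1 = 0)
position 0: 000 → 0  (bit 0 = 0)
bits b7..b0 = 01100000 = 96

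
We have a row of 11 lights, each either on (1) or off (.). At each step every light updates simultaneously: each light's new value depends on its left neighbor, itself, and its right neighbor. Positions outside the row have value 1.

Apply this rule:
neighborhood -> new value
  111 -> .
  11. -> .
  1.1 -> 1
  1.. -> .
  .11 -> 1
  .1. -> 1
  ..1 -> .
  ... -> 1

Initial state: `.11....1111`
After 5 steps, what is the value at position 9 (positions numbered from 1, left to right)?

.

11..11.1...
....1.11.1.
.11.111.111
11.11..11..
..11...1...
position 9 holds .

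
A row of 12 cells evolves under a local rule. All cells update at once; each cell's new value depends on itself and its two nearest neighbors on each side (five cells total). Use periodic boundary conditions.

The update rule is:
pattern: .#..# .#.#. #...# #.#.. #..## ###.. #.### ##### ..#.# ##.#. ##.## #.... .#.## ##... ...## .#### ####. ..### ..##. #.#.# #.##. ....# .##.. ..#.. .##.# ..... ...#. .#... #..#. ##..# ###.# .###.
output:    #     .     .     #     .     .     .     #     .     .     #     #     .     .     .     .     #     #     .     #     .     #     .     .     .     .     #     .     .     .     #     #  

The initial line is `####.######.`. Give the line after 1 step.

..###..#####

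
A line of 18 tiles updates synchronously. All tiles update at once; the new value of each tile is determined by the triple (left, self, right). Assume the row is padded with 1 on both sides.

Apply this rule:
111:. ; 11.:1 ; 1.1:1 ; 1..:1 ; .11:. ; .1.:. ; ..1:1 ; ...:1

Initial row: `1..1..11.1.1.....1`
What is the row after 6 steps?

step 1: 111.11.11.1.11111.
step 2: ..11.11.11.1....11
step 3: 11.11.11.11.1111..
step 4: .11.11.11.11...111
step 5: 1.11.11.11.1111...
step 6: 11.11.11.11...1111

11.11.11.11...1111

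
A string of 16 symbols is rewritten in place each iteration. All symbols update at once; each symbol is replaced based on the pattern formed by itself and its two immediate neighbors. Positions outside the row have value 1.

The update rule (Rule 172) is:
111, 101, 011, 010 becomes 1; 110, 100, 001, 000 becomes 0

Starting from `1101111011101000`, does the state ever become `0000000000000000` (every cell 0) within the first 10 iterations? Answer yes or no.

1011110111011000
0111101110110000
1111011101100000
1110111011000000
1101110110000000
1011101100000000
0111011000000000
1110110000000000
1101100000000000
1011000000000000
iteration 10 is 1011000000000000, still not uniform 0

no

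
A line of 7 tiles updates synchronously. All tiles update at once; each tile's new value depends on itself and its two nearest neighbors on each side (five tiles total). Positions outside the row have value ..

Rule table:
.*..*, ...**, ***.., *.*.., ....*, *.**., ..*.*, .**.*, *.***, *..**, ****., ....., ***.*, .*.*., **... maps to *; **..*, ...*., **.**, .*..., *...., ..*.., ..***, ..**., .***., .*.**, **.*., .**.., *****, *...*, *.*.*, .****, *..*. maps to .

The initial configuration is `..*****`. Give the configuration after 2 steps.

..*.*..

**...**
..*.*..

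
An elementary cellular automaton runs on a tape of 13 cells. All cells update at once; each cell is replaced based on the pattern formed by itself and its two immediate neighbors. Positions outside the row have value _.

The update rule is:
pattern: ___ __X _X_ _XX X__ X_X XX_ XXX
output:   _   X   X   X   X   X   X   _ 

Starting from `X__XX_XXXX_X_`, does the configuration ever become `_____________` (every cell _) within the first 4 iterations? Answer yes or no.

XXXXXXX__XXXX
X_____XXXX__X
XX___XX__XXXX
XXX_XXXXXX__X
iteration 4 is XXX_XXXXXX__X, still not uniform _

no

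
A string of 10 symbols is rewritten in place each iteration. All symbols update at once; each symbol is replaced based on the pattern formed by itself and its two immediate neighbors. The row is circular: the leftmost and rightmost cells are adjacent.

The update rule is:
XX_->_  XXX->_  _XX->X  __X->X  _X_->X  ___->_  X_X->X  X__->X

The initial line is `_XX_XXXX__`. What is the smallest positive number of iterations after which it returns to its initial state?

3

iteration 1: XX_XX___X_
iteration 2: X_XX_X_XXX
iteration 3: _XX_XXXX__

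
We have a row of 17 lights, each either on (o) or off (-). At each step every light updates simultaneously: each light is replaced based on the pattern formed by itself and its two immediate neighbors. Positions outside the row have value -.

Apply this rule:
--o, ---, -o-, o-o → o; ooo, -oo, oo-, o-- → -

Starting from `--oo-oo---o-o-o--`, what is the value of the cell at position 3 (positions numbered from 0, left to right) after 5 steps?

step 1: oo--o---ooooooo-o
step 2: ---oo-oo-------oo
step 3: ooo--o---oooooo--
step 4: ----oo-oo-------o
step 5: oooo--o---ooooooo
position 3 holds o

o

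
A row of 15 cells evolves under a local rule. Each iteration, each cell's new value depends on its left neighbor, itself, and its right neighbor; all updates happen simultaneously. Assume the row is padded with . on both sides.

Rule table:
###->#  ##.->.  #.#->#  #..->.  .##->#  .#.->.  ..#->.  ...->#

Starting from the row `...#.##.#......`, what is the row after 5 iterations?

##..##.#..#####
#...#.#...####.
..#..#..#.###..
#........###..#
..######.##....

..######.##....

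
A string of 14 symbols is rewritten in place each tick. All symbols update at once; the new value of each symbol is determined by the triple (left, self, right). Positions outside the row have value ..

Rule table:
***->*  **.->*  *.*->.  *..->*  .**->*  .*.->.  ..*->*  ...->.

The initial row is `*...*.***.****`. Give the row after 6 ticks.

*********.****

.*.*..***.****
*...*****.****
.*.******.****
*..******.****
.********.****
*********.****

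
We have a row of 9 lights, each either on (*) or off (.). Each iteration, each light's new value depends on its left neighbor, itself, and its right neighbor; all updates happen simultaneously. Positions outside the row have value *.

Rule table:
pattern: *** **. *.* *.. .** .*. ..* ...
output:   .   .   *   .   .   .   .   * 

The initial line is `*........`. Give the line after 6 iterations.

..******.
........*
.******..
*........  (repeats iteration 0; period 4)
iteration 6: ........*

........*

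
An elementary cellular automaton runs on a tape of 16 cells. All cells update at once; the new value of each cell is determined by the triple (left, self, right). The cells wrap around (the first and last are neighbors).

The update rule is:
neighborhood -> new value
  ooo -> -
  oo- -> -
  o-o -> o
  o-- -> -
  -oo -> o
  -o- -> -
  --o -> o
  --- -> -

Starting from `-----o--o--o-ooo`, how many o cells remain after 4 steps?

5

----o--o--o-oo--
---o--o--o-oo---
--o--o--o-oo----
-o--o--o-oo-----
count of o: 5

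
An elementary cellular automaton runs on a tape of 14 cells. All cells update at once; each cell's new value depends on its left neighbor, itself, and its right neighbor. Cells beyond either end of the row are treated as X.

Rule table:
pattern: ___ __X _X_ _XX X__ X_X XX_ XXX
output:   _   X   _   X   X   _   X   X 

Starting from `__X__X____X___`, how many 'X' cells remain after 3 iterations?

11

iteration 1: XX_XX_X__X_X_X
iteration 2: XX_XX__XX____X
iteration 3: XX_XXXXXXX__XX
count of X: 11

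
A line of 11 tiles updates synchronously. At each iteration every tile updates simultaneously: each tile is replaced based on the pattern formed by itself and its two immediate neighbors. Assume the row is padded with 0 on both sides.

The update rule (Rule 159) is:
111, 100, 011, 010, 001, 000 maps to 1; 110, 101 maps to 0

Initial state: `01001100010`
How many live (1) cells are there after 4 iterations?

iteration 1: 11111011111
iteration 2: 11110011110
iteration 3: 11101111101
iteration 4: 11001111001
count of 1: 7

7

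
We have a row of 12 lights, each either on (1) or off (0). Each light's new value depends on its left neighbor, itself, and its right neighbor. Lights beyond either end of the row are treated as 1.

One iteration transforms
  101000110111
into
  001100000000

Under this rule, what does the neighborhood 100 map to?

1

At position 3 the neighborhood is 100; the next row has 1 there.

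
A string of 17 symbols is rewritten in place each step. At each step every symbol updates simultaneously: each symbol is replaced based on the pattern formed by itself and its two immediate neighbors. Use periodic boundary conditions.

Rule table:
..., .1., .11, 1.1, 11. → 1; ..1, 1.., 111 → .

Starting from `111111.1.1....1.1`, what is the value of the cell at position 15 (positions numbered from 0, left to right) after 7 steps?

.

.....11111.11.111
.111.1...111111.1
11.111.1.1....111
.111.11111.11.1..
.1.111...111111.1
1111.1.1.1....111
...1111111.11.1..
position 15 holds .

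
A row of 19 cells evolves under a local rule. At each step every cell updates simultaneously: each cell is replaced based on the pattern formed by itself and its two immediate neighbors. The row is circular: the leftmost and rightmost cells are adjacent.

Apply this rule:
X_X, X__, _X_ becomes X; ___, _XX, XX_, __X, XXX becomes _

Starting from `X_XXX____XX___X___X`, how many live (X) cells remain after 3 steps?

5

_X___X_____X__XX___
_XX__XX____XX___X__
___X___X_____X__XX_
count of X: 5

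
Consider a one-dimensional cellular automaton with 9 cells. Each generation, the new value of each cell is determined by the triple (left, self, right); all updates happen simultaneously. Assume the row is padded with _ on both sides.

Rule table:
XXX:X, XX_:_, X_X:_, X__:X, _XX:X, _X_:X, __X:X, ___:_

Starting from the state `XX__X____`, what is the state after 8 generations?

X_XXXX___
X_XXX_X__
X_XX__XX_
X_X_XXX_X
X_X_XX__X
X_X_X_XXX
X_X_X_XX_
X_X_X_X_X

X_X_X_X_X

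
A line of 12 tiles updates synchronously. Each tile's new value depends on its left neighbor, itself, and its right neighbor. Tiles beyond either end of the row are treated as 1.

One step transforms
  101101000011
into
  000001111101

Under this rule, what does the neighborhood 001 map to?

1

At position 9 the neighborhood is 001; the next row has 1 there.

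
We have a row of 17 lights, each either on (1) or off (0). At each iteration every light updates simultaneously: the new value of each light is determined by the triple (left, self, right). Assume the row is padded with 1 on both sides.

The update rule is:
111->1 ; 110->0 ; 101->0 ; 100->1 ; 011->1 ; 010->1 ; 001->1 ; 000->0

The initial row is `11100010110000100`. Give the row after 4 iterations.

01100111001111111

iteration 1: 11010110101001111
iteration 2: 10010100101111111
iteration 3: 01110111101111111
iteration 4: 01100111001111111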